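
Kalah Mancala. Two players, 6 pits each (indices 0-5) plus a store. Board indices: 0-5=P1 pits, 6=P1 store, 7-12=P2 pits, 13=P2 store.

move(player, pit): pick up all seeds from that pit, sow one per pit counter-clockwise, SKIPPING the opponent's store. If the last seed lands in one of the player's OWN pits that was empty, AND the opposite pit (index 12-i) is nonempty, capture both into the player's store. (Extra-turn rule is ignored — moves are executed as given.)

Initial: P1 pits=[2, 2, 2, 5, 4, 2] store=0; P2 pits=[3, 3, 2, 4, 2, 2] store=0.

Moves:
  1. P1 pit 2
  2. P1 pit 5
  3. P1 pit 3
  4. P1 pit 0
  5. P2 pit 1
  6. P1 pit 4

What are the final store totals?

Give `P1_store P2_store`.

Answer: 8 0

Derivation:
Move 1: P1 pit2 -> P1=[2,2,0,6,5,2](0) P2=[3,3,2,4,2,2](0)
Move 2: P1 pit5 -> P1=[2,2,0,6,5,0](1) P2=[4,3,2,4,2,2](0)
Move 3: P1 pit3 -> P1=[2,2,0,0,6,1](2) P2=[5,4,3,4,2,2](0)
Move 4: P1 pit0 -> P1=[0,3,0,0,6,1](7) P2=[5,4,3,0,2,2](0)
Move 5: P2 pit1 -> P1=[0,3,0,0,6,1](7) P2=[5,0,4,1,3,3](0)
Move 6: P1 pit4 -> P1=[0,3,0,0,0,2](8) P2=[6,1,5,2,3,3](0)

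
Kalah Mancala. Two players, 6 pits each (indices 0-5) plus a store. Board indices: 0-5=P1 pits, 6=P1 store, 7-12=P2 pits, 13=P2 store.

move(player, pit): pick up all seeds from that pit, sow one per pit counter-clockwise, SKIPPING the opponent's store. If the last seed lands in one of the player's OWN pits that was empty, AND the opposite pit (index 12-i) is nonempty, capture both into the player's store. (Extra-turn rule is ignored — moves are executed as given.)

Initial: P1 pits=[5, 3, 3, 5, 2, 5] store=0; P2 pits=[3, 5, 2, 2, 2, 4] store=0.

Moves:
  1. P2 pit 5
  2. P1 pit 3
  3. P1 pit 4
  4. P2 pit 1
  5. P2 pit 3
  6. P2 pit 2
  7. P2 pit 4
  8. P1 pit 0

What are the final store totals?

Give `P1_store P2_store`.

Move 1: P2 pit5 -> P1=[6,4,4,5,2,5](0) P2=[3,5,2,2,2,0](1)
Move 2: P1 pit3 -> P1=[6,4,4,0,3,6](1) P2=[4,6,2,2,2,0](1)
Move 3: P1 pit4 -> P1=[6,4,4,0,0,7](2) P2=[5,6,2,2,2,0](1)
Move 4: P2 pit1 -> P1=[7,4,4,0,0,7](2) P2=[5,0,3,3,3,1](2)
Move 5: P2 pit3 -> P1=[7,4,4,0,0,7](2) P2=[5,0,3,0,4,2](3)
Move 6: P2 pit2 -> P1=[7,4,4,0,0,7](2) P2=[5,0,0,1,5,3](3)
Move 7: P2 pit4 -> P1=[8,5,5,0,0,7](2) P2=[5,0,0,1,0,4](4)
Move 8: P1 pit0 -> P1=[0,6,6,1,1,8](3) P2=[6,1,0,1,0,4](4)

Answer: 3 4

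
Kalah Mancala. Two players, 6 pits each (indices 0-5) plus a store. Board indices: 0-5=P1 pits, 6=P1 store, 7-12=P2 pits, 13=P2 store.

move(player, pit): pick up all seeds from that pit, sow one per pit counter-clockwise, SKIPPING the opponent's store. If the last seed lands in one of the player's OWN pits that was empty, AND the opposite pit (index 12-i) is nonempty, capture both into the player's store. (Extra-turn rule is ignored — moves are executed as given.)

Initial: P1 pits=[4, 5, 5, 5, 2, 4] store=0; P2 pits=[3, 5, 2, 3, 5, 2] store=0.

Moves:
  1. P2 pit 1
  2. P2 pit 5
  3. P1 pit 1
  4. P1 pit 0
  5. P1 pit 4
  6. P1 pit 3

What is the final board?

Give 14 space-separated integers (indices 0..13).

Move 1: P2 pit1 -> P1=[4,5,5,5,2,4](0) P2=[3,0,3,4,6,3](1)
Move 2: P2 pit5 -> P1=[5,6,5,5,2,4](0) P2=[3,0,3,4,6,0](2)
Move 3: P1 pit1 -> P1=[5,0,6,6,3,5](1) P2=[4,0,3,4,6,0](2)
Move 4: P1 pit0 -> P1=[0,1,7,7,4,6](1) P2=[4,0,3,4,6,0](2)
Move 5: P1 pit4 -> P1=[0,1,7,7,0,7](2) P2=[5,1,3,4,6,0](2)
Move 6: P1 pit3 -> P1=[0,1,7,0,1,8](3) P2=[6,2,4,5,6,0](2)

Answer: 0 1 7 0 1 8 3 6 2 4 5 6 0 2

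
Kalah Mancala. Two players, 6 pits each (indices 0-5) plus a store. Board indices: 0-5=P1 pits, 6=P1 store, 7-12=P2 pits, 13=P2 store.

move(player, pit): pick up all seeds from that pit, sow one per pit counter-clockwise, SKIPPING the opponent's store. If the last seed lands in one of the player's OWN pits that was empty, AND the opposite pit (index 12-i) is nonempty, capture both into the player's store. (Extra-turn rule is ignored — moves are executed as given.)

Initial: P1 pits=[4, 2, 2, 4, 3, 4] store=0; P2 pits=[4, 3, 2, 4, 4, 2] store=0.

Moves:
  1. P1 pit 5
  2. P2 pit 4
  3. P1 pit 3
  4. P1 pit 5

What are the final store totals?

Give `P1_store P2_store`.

Move 1: P1 pit5 -> P1=[4,2,2,4,3,0](1) P2=[5,4,3,4,4,2](0)
Move 2: P2 pit4 -> P1=[5,3,2,4,3,0](1) P2=[5,4,3,4,0,3](1)
Move 3: P1 pit3 -> P1=[5,3,2,0,4,1](2) P2=[6,4,3,4,0,3](1)
Move 4: P1 pit5 -> P1=[5,3,2,0,4,0](3) P2=[6,4,3,4,0,3](1)

Answer: 3 1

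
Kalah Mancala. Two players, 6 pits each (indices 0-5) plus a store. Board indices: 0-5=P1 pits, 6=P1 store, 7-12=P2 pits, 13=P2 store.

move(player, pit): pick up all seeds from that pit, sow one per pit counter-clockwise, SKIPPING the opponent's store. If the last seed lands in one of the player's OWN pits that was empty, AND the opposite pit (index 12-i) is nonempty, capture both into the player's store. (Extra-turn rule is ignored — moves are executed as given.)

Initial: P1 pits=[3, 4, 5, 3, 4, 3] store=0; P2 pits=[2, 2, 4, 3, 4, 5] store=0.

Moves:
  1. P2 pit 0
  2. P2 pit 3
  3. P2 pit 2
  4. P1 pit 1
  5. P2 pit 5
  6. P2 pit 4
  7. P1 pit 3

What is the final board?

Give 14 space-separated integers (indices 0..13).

Answer: 6 2 8 0 7 6 1 1 4 1 1 0 1 4

Derivation:
Move 1: P2 pit0 -> P1=[3,4,5,3,4,3](0) P2=[0,3,5,3,4,5](0)
Move 2: P2 pit3 -> P1=[3,4,5,3,4,3](0) P2=[0,3,5,0,5,6](1)
Move 3: P2 pit2 -> P1=[4,4,5,3,4,3](0) P2=[0,3,0,1,6,7](2)
Move 4: P1 pit1 -> P1=[4,0,6,4,5,4](0) P2=[0,3,0,1,6,7](2)
Move 5: P2 pit5 -> P1=[5,1,7,5,6,5](0) P2=[0,3,0,1,6,0](3)
Move 6: P2 pit4 -> P1=[6,2,8,6,6,5](0) P2=[0,3,0,1,0,1](4)
Move 7: P1 pit3 -> P1=[6,2,8,0,7,6](1) P2=[1,4,1,1,0,1](4)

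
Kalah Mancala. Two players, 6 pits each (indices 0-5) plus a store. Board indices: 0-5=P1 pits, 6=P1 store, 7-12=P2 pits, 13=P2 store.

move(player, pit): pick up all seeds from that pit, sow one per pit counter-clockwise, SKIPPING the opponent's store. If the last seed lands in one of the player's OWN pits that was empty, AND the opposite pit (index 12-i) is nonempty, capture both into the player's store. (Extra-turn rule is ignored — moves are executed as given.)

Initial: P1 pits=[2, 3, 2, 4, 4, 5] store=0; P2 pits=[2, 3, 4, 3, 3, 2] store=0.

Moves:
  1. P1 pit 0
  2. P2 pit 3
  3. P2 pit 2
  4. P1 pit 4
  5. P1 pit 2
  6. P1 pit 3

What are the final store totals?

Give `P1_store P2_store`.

Move 1: P1 pit0 -> P1=[0,4,3,4,4,5](0) P2=[2,3,4,3,3,2](0)
Move 2: P2 pit3 -> P1=[0,4,3,4,4,5](0) P2=[2,3,4,0,4,3](1)
Move 3: P2 pit2 -> P1=[0,4,3,4,4,5](0) P2=[2,3,0,1,5,4](2)
Move 4: P1 pit4 -> P1=[0,4,3,4,0,6](1) P2=[3,4,0,1,5,4](2)
Move 5: P1 pit2 -> P1=[0,4,0,5,1,7](1) P2=[3,4,0,1,5,4](2)
Move 6: P1 pit3 -> P1=[0,4,0,0,2,8](2) P2=[4,5,0,1,5,4](2)

Answer: 2 2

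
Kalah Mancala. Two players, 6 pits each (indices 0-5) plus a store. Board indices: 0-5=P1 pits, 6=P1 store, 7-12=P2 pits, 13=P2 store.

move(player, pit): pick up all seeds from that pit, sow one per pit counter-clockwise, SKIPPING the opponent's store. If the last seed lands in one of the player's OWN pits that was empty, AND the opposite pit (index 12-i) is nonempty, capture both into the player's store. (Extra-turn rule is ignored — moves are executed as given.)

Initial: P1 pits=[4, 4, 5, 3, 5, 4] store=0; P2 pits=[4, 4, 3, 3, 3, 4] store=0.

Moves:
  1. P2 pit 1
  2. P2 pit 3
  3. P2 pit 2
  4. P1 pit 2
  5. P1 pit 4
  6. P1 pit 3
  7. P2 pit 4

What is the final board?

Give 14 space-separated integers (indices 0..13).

Answer: 6 5 1 1 1 7 3 7 1 1 2 0 8 3

Derivation:
Move 1: P2 pit1 -> P1=[4,4,5,3,5,4](0) P2=[4,0,4,4,4,5](0)
Move 2: P2 pit3 -> P1=[5,4,5,3,5,4](0) P2=[4,0,4,0,5,6](1)
Move 3: P2 pit2 -> P1=[5,4,5,3,5,4](0) P2=[4,0,0,1,6,7](2)
Move 4: P1 pit2 -> P1=[5,4,0,4,6,5](1) P2=[5,0,0,1,6,7](2)
Move 5: P1 pit4 -> P1=[5,4,0,4,0,6](2) P2=[6,1,1,2,6,7](2)
Move 6: P1 pit3 -> P1=[5,4,0,0,1,7](3) P2=[7,1,1,2,6,7](2)
Move 7: P2 pit4 -> P1=[6,5,1,1,1,7](3) P2=[7,1,1,2,0,8](3)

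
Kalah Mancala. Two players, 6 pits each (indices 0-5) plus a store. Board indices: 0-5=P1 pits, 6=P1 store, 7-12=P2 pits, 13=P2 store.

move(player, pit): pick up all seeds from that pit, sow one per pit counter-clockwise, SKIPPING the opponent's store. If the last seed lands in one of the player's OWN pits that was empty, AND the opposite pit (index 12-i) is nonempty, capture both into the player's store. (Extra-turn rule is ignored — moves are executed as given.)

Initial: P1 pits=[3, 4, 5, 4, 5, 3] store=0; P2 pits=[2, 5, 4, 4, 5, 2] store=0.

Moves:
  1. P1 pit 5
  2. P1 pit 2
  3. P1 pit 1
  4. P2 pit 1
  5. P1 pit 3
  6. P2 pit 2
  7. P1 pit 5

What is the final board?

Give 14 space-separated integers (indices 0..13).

Move 1: P1 pit5 -> P1=[3,4,5,4,5,0](1) P2=[3,6,4,4,5,2](0)
Move 2: P1 pit2 -> P1=[3,4,0,5,6,1](2) P2=[4,6,4,4,5,2](0)
Move 3: P1 pit1 -> P1=[3,0,1,6,7,2](2) P2=[4,6,4,4,5,2](0)
Move 4: P2 pit1 -> P1=[4,0,1,6,7,2](2) P2=[4,0,5,5,6,3](1)
Move 5: P1 pit3 -> P1=[4,0,1,0,8,3](3) P2=[5,1,6,5,6,3](1)
Move 6: P2 pit2 -> P1=[5,1,1,0,8,3](3) P2=[5,1,0,6,7,4](2)
Move 7: P1 pit5 -> P1=[5,1,1,0,8,0](4) P2=[6,2,0,6,7,4](2)

Answer: 5 1 1 0 8 0 4 6 2 0 6 7 4 2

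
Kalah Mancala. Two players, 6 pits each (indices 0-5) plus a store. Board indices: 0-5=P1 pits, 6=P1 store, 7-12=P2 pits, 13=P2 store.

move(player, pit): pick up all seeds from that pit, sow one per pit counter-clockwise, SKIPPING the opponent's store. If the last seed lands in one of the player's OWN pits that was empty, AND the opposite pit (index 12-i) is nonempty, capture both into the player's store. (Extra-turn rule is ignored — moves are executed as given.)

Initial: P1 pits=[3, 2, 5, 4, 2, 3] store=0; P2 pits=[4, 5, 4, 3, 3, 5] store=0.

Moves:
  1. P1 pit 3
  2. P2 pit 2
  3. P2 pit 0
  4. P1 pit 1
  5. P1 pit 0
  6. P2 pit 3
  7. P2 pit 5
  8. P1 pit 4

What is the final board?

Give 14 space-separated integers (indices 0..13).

Move 1: P1 pit3 -> P1=[3,2,5,0,3,4](1) P2=[5,5,4,3,3,5](0)
Move 2: P2 pit2 -> P1=[3,2,5,0,3,4](1) P2=[5,5,0,4,4,6](1)
Move 3: P2 pit0 -> P1=[3,2,5,0,3,4](1) P2=[0,6,1,5,5,7](1)
Move 4: P1 pit1 -> P1=[3,0,6,0,3,4](3) P2=[0,6,0,5,5,7](1)
Move 5: P1 pit0 -> P1=[0,1,7,1,3,4](3) P2=[0,6,0,5,5,7](1)
Move 6: P2 pit3 -> P1=[1,2,7,1,3,4](3) P2=[0,6,0,0,6,8](2)
Move 7: P2 pit5 -> P1=[2,3,8,2,4,0](3) P2=[0,6,0,0,6,0](9)
Move 8: P1 pit4 -> P1=[2,3,8,2,0,1](4) P2=[1,7,0,0,6,0](9)

Answer: 2 3 8 2 0 1 4 1 7 0 0 6 0 9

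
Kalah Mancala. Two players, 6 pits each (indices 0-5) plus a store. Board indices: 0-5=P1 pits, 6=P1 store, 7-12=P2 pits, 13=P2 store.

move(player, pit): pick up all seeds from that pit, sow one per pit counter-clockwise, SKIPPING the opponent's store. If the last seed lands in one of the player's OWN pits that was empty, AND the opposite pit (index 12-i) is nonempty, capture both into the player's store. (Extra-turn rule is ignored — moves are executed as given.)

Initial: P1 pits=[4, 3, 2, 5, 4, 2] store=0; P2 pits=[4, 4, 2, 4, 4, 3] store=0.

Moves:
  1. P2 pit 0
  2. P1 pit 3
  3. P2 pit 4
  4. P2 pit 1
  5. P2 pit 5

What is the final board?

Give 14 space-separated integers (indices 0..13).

Move 1: P2 pit0 -> P1=[4,3,2,5,4,2](0) P2=[0,5,3,5,5,3](0)
Move 2: P1 pit3 -> P1=[4,3,2,0,5,3](1) P2=[1,6,3,5,5,3](0)
Move 3: P2 pit4 -> P1=[5,4,3,0,5,3](1) P2=[1,6,3,5,0,4](1)
Move 4: P2 pit1 -> P1=[6,4,3,0,5,3](1) P2=[1,0,4,6,1,5](2)
Move 5: P2 pit5 -> P1=[7,5,4,1,5,3](1) P2=[1,0,4,6,1,0](3)

Answer: 7 5 4 1 5 3 1 1 0 4 6 1 0 3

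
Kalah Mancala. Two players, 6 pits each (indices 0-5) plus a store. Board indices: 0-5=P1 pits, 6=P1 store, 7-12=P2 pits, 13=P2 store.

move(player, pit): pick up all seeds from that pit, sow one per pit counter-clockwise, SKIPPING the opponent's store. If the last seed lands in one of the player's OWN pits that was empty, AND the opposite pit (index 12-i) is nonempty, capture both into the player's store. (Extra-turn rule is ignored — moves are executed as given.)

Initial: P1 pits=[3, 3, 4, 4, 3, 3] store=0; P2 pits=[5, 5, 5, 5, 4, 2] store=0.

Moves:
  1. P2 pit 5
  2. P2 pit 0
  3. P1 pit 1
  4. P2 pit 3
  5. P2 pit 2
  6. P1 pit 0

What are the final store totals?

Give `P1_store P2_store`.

Move 1: P2 pit5 -> P1=[4,3,4,4,3,3](0) P2=[5,5,5,5,4,0](1)
Move 2: P2 pit0 -> P1=[0,3,4,4,3,3](0) P2=[0,6,6,6,5,0](6)
Move 3: P1 pit1 -> P1=[0,0,5,5,4,3](0) P2=[0,6,6,6,5,0](6)
Move 4: P2 pit3 -> P1=[1,1,6,5,4,3](0) P2=[0,6,6,0,6,1](7)
Move 5: P2 pit2 -> P1=[2,2,6,5,4,3](0) P2=[0,6,0,1,7,2](8)
Move 6: P1 pit0 -> P1=[0,3,7,5,4,3](0) P2=[0,6,0,1,7,2](8)

Answer: 0 8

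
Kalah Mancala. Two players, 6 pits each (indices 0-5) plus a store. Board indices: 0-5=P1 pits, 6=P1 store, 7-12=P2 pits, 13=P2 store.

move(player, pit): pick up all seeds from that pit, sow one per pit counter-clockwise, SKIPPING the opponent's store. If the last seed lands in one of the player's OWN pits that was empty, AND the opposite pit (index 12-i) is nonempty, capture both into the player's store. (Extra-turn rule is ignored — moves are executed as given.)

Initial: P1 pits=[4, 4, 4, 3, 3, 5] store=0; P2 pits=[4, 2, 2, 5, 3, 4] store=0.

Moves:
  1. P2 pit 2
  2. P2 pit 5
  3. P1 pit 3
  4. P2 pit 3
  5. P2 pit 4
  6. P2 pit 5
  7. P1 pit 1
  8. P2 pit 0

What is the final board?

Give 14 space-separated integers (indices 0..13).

Move 1: P2 pit2 -> P1=[4,4,4,3,3,5](0) P2=[4,2,0,6,4,4](0)
Move 2: P2 pit5 -> P1=[5,5,5,3,3,5](0) P2=[4,2,0,6,4,0](1)
Move 3: P1 pit3 -> P1=[5,5,5,0,4,6](1) P2=[4,2,0,6,4,0](1)
Move 4: P2 pit3 -> P1=[6,6,6,0,4,6](1) P2=[4,2,0,0,5,1](2)
Move 5: P2 pit4 -> P1=[7,7,7,0,4,6](1) P2=[4,2,0,0,0,2](3)
Move 6: P2 pit5 -> P1=[8,7,7,0,4,6](1) P2=[4,2,0,0,0,0](4)
Move 7: P1 pit1 -> P1=[8,0,8,1,5,7](2) P2=[5,3,0,0,0,0](4)
Move 8: P2 pit0 -> P1=[0,0,8,1,5,7](2) P2=[0,4,1,1,1,0](13)

Answer: 0 0 8 1 5 7 2 0 4 1 1 1 0 13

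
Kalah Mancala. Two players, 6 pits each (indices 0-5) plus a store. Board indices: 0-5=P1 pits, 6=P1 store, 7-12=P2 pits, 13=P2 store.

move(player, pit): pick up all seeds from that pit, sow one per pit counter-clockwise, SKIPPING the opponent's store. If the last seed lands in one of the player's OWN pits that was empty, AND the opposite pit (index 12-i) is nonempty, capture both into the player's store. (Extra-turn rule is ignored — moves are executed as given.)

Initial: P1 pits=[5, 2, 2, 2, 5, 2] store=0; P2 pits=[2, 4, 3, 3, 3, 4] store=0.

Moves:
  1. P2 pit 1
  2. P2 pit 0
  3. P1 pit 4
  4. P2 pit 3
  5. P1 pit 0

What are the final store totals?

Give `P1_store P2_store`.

Move 1: P2 pit1 -> P1=[5,2,2,2,5,2](0) P2=[2,0,4,4,4,5](0)
Move 2: P2 pit0 -> P1=[5,2,2,2,5,2](0) P2=[0,1,5,4,4,5](0)
Move 3: P1 pit4 -> P1=[5,2,2,2,0,3](1) P2=[1,2,6,4,4,5](0)
Move 4: P2 pit3 -> P1=[6,2,2,2,0,3](1) P2=[1,2,6,0,5,6](1)
Move 5: P1 pit0 -> P1=[0,3,3,3,1,4](2) P2=[1,2,6,0,5,6](1)

Answer: 2 1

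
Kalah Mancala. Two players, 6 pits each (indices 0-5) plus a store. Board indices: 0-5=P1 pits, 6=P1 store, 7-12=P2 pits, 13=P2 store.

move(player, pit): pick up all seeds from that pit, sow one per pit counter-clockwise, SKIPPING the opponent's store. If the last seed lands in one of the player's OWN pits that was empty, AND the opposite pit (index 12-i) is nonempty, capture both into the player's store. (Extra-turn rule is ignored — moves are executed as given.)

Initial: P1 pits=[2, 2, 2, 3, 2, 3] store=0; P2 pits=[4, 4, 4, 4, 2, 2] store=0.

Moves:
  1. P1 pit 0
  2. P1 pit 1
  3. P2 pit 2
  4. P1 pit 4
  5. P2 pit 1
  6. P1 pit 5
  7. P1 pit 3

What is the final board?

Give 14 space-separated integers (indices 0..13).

Move 1: P1 pit0 -> P1=[0,3,3,3,2,3](0) P2=[4,4,4,4,2,2](0)
Move 2: P1 pit1 -> P1=[0,0,4,4,3,3](0) P2=[4,4,4,4,2,2](0)
Move 3: P2 pit2 -> P1=[0,0,4,4,3,3](0) P2=[4,4,0,5,3,3](1)
Move 4: P1 pit4 -> P1=[0,0,4,4,0,4](1) P2=[5,4,0,5,3,3](1)
Move 5: P2 pit1 -> P1=[0,0,4,4,0,4](1) P2=[5,0,1,6,4,4](1)
Move 6: P1 pit5 -> P1=[0,0,4,4,0,0](2) P2=[6,1,2,6,4,4](1)
Move 7: P1 pit3 -> P1=[0,0,4,0,1,1](3) P2=[7,1,2,6,4,4](1)

Answer: 0 0 4 0 1 1 3 7 1 2 6 4 4 1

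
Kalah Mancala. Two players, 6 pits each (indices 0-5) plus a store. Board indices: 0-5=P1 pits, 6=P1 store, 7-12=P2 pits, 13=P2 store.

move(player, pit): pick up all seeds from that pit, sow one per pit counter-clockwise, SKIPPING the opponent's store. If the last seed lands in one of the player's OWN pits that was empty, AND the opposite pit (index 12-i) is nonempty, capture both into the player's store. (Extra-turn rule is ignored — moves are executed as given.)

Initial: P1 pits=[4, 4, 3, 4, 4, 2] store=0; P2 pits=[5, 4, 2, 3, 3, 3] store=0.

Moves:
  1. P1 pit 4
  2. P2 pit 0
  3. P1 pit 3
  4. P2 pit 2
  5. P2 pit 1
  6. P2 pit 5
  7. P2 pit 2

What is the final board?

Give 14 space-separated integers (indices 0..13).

Move 1: P1 pit4 -> P1=[4,4,3,4,0,3](1) P2=[6,5,2,3,3,3](0)
Move 2: P2 pit0 -> P1=[4,4,3,4,0,3](1) P2=[0,6,3,4,4,4](1)
Move 3: P1 pit3 -> P1=[4,4,3,0,1,4](2) P2=[1,6,3,4,4,4](1)
Move 4: P2 pit2 -> P1=[4,4,3,0,1,4](2) P2=[1,6,0,5,5,5](1)
Move 5: P2 pit1 -> P1=[5,4,3,0,1,4](2) P2=[1,0,1,6,6,6](2)
Move 6: P2 pit5 -> P1=[6,5,4,1,2,4](2) P2=[1,0,1,6,6,0](3)
Move 7: P2 pit2 -> P1=[6,5,4,1,2,4](2) P2=[1,0,0,7,6,0](3)

Answer: 6 5 4 1 2 4 2 1 0 0 7 6 0 3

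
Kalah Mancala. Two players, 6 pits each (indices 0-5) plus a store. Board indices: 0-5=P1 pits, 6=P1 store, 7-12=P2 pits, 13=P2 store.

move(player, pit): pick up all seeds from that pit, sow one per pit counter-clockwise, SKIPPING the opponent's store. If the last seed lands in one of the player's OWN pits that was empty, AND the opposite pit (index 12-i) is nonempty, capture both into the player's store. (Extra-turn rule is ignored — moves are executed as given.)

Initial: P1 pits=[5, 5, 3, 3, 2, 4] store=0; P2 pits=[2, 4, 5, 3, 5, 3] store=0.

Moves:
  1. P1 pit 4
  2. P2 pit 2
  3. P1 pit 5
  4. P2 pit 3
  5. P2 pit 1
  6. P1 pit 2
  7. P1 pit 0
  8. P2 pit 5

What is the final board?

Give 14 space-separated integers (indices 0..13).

Answer: 1 8 2 6 3 1 7 1 0 2 1 8 0 4

Derivation:
Move 1: P1 pit4 -> P1=[5,5,3,3,0,5](1) P2=[2,4,5,3,5,3](0)
Move 2: P2 pit2 -> P1=[6,5,3,3,0,5](1) P2=[2,4,0,4,6,4](1)
Move 3: P1 pit5 -> P1=[6,5,3,3,0,0](2) P2=[3,5,1,5,6,4](1)
Move 4: P2 pit3 -> P1=[7,6,3,3,0,0](2) P2=[3,5,1,0,7,5](2)
Move 5: P2 pit1 -> P1=[7,6,3,3,0,0](2) P2=[3,0,2,1,8,6](3)
Move 6: P1 pit2 -> P1=[7,6,0,4,1,0](6) P2=[0,0,2,1,8,6](3)
Move 7: P1 pit0 -> P1=[0,7,1,5,2,1](7) P2=[1,0,2,1,8,6](3)
Move 8: P2 pit5 -> P1=[1,8,2,6,3,1](7) P2=[1,0,2,1,8,0](4)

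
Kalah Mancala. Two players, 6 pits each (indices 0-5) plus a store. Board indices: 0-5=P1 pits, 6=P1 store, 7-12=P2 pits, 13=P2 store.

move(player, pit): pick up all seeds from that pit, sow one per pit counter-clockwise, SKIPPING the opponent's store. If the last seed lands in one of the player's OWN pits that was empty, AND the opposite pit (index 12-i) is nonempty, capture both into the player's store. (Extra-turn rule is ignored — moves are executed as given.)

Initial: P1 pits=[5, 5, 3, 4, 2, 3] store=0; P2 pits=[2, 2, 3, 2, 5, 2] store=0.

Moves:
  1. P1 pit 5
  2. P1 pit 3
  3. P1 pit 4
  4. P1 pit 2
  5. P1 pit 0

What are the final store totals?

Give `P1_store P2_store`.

Move 1: P1 pit5 -> P1=[5,5,3,4,2,0](1) P2=[3,3,3,2,5,2](0)
Move 2: P1 pit3 -> P1=[5,5,3,0,3,1](2) P2=[4,3,3,2,5,2](0)
Move 3: P1 pit4 -> P1=[5,5,3,0,0,2](3) P2=[5,3,3,2,5,2](0)
Move 4: P1 pit2 -> P1=[5,5,0,1,1,3](3) P2=[5,3,3,2,5,2](0)
Move 5: P1 pit0 -> P1=[0,6,1,2,2,4](3) P2=[5,3,3,2,5,2](0)

Answer: 3 0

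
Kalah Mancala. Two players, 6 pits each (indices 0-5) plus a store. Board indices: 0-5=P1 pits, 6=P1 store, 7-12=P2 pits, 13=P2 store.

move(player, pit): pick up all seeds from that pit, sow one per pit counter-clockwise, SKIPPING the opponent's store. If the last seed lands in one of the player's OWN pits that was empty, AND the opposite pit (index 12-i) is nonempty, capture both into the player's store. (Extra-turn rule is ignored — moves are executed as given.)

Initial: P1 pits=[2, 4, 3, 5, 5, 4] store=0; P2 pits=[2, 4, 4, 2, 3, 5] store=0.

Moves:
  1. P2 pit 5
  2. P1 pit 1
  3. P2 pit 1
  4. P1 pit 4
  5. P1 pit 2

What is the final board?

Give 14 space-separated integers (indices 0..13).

Move 1: P2 pit5 -> P1=[3,5,4,6,5,4](0) P2=[2,4,4,2,3,0](1)
Move 2: P1 pit1 -> P1=[3,0,5,7,6,5](1) P2=[2,4,4,2,3,0](1)
Move 3: P2 pit1 -> P1=[0,0,5,7,6,5](1) P2=[2,0,5,3,4,0](5)
Move 4: P1 pit4 -> P1=[0,0,5,7,0,6](2) P2=[3,1,6,4,4,0](5)
Move 5: P1 pit2 -> P1=[0,0,0,8,1,7](3) P2=[4,1,6,4,4,0](5)

Answer: 0 0 0 8 1 7 3 4 1 6 4 4 0 5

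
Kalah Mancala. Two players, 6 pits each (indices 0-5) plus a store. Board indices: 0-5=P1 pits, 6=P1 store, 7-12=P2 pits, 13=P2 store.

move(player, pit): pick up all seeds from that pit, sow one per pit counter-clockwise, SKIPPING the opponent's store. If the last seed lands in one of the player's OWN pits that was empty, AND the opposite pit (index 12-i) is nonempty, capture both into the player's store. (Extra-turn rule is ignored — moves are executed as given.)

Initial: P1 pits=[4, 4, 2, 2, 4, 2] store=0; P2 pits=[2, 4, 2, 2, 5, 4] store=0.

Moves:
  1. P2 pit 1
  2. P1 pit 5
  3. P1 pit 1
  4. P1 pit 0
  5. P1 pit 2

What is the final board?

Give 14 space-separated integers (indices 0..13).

Answer: 0 1 0 5 7 1 6 0 0 3 3 6 5 0

Derivation:
Move 1: P2 pit1 -> P1=[4,4,2,2,4,2](0) P2=[2,0,3,3,6,5](0)
Move 2: P1 pit5 -> P1=[4,4,2,2,4,0](1) P2=[3,0,3,3,6,5](0)
Move 3: P1 pit1 -> P1=[4,0,3,3,5,0](5) P2=[0,0,3,3,6,5](0)
Move 4: P1 pit0 -> P1=[0,1,4,4,6,0](5) P2=[0,0,3,3,6,5](0)
Move 5: P1 pit2 -> P1=[0,1,0,5,7,1](6) P2=[0,0,3,3,6,5](0)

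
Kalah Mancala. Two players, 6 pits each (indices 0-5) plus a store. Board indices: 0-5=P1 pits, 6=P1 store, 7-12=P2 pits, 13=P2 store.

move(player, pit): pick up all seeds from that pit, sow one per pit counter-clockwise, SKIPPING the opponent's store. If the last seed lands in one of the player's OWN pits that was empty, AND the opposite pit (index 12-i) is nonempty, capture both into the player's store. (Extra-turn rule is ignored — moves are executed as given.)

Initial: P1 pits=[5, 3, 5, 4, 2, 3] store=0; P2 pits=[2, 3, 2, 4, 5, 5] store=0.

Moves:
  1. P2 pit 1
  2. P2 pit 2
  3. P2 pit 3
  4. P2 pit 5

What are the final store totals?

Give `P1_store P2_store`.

Answer: 0 2

Derivation:
Move 1: P2 pit1 -> P1=[5,3,5,4,2,3](0) P2=[2,0,3,5,6,5](0)
Move 2: P2 pit2 -> P1=[5,3,5,4,2,3](0) P2=[2,0,0,6,7,6](0)
Move 3: P2 pit3 -> P1=[6,4,6,4,2,3](0) P2=[2,0,0,0,8,7](1)
Move 4: P2 pit5 -> P1=[7,5,7,5,3,4](0) P2=[2,0,0,0,8,0](2)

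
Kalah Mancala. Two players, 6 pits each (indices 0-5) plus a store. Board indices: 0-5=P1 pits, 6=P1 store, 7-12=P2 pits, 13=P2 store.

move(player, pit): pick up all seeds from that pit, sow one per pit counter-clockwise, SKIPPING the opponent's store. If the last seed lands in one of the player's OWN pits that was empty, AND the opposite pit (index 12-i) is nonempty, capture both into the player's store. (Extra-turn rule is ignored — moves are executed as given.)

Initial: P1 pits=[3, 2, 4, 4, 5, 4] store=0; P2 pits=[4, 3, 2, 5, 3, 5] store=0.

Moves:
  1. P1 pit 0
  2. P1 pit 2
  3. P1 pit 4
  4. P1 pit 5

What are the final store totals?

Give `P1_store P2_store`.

Answer: 3 0

Derivation:
Move 1: P1 pit0 -> P1=[0,3,5,5,5,4](0) P2=[4,3,2,5,3,5](0)
Move 2: P1 pit2 -> P1=[0,3,0,6,6,5](1) P2=[5,3,2,5,3,5](0)
Move 3: P1 pit4 -> P1=[0,3,0,6,0,6](2) P2=[6,4,3,6,3,5](0)
Move 4: P1 pit5 -> P1=[0,3,0,6,0,0](3) P2=[7,5,4,7,4,5](0)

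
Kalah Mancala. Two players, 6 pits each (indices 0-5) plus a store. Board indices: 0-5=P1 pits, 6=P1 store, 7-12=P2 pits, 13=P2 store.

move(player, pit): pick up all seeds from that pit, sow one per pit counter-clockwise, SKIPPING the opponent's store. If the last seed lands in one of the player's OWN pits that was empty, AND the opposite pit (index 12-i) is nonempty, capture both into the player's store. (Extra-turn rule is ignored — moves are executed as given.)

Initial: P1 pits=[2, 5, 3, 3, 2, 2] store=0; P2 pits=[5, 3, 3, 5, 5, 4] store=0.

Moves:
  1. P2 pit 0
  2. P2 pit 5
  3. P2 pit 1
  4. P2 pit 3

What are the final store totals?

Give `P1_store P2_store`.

Answer: 0 6

Derivation:
Move 1: P2 pit0 -> P1=[2,5,3,3,2,2](0) P2=[0,4,4,6,6,5](0)
Move 2: P2 pit5 -> P1=[3,6,4,4,2,2](0) P2=[0,4,4,6,6,0](1)
Move 3: P2 pit1 -> P1=[0,6,4,4,2,2](0) P2=[0,0,5,7,7,0](5)
Move 4: P2 pit3 -> P1=[1,7,5,5,2,2](0) P2=[0,0,5,0,8,1](6)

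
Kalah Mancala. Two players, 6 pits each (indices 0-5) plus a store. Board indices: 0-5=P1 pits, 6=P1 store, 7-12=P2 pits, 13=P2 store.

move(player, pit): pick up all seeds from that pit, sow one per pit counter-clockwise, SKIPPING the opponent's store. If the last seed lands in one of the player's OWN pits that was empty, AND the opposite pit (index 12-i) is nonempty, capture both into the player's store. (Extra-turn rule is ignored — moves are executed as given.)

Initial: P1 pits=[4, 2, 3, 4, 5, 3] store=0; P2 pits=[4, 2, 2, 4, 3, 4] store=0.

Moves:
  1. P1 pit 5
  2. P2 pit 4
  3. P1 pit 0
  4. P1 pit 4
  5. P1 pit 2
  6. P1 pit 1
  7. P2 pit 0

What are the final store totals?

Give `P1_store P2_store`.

Answer: 9 1

Derivation:
Move 1: P1 pit5 -> P1=[4,2,3,4,5,0](1) P2=[5,3,2,4,3,4](0)
Move 2: P2 pit4 -> P1=[5,2,3,4,5,0](1) P2=[5,3,2,4,0,5](1)
Move 3: P1 pit0 -> P1=[0,3,4,5,6,0](7) P2=[0,3,2,4,0,5](1)
Move 4: P1 pit4 -> P1=[0,3,4,5,0,1](8) P2=[1,4,3,5,0,5](1)
Move 5: P1 pit2 -> P1=[0,3,0,6,1,2](9) P2=[1,4,3,5,0,5](1)
Move 6: P1 pit1 -> P1=[0,0,1,7,2,2](9) P2=[1,4,3,5,0,5](1)
Move 7: P2 pit0 -> P1=[0,0,1,7,2,2](9) P2=[0,5,3,5,0,5](1)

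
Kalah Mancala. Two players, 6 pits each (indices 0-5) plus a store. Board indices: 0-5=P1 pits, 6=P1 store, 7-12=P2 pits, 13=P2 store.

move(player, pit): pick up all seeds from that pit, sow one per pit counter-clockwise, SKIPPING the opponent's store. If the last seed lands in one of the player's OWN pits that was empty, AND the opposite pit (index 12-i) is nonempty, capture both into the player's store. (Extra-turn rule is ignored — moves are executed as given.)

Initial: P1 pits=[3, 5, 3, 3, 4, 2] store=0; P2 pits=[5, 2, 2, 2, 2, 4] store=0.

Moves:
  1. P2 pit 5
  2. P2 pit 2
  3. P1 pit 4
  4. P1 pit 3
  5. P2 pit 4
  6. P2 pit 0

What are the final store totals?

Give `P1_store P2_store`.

Move 1: P2 pit5 -> P1=[4,6,4,3,4,2](0) P2=[5,2,2,2,2,0](1)
Move 2: P2 pit2 -> P1=[4,6,4,3,4,2](0) P2=[5,2,0,3,3,0](1)
Move 3: P1 pit4 -> P1=[4,6,4,3,0,3](1) P2=[6,3,0,3,3,0](1)
Move 4: P1 pit3 -> P1=[4,6,4,0,1,4](2) P2=[6,3,0,3,3,0](1)
Move 5: P2 pit4 -> P1=[5,6,4,0,1,4](2) P2=[6,3,0,3,0,1](2)
Move 6: P2 pit0 -> P1=[5,6,4,0,1,4](2) P2=[0,4,1,4,1,2](3)

Answer: 2 3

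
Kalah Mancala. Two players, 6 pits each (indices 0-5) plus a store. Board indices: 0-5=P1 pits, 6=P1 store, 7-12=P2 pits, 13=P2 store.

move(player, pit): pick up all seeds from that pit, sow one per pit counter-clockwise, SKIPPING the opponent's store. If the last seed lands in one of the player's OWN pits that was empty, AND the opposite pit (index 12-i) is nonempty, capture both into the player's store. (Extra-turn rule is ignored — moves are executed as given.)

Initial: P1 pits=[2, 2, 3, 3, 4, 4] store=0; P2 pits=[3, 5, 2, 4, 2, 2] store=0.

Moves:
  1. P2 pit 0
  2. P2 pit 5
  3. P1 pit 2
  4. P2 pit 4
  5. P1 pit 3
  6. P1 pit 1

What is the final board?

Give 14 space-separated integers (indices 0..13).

Move 1: P2 pit0 -> P1=[2,2,3,3,4,4](0) P2=[0,6,3,5,2,2](0)
Move 2: P2 pit5 -> P1=[3,2,3,3,4,4](0) P2=[0,6,3,5,2,0](1)
Move 3: P1 pit2 -> P1=[3,2,0,4,5,5](0) P2=[0,6,3,5,2,0](1)
Move 4: P2 pit4 -> P1=[3,2,0,4,5,5](0) P2=[0,6,3,5,0,1](2)
Move 5: P1 pit3 -> P1=[3,2,0,0,6,6](1) P2=[1,6,3,5,0,1](2)
Move 6: P1 pit1 -> P1=[3,0,1,0,6,6](5) P2=[1,6,0,5,0,1](2)

Answer: 3 0 1 0 6 6 5 1 6 0 5 0 1 2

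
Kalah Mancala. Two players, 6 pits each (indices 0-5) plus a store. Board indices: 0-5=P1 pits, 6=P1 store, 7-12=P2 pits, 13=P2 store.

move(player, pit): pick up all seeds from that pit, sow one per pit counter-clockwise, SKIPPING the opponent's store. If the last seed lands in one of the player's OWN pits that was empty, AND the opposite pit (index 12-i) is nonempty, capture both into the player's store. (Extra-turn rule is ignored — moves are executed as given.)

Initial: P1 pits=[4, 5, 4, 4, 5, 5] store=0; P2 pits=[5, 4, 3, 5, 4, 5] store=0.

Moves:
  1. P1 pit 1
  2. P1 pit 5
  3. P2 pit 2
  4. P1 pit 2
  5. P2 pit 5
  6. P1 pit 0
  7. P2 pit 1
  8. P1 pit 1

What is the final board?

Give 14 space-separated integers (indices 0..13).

Move 1: P1 pit1 -> P1=[4,0,5,5,6,6](1) P2=[5,4,3,5,4,5](0)
Move 2: P1 pit5 -> P1=[4,0,5,5,6,0](2) P2=[6,5,4,6,5,5](0)
Move 3: P2 pit2 -> P1=[4,0,5,5,6,0](2) P2=[6,5,0,7,6,6](1)
Move 4: P1 pit2 -> P1=[4,0,0,6,7,1](3) P2=[7,5,0,7,6,6](1)
Move 5: P2 pit5 -> P1=[5,1,1,7,8,1](3) P2=[7,5,0,7,6,0](2)
Move 6: P1 pit0 -> P1=[0,2,2,8,9,2](3) P2=[7,5,0,7,6,0](2)
Move 7: P2 pit1 -> P1=[0,2,2,8,9,2](3) P2=[7,0,1,8,7,1](3)
Move 8: P1 pit1 -> P1=[0,0,3,9,9,2](3) P2=[7,0,1,8,7,1](3)

Answer: 0 0 3 9 9 2 3 7 0 1 8 7 1 3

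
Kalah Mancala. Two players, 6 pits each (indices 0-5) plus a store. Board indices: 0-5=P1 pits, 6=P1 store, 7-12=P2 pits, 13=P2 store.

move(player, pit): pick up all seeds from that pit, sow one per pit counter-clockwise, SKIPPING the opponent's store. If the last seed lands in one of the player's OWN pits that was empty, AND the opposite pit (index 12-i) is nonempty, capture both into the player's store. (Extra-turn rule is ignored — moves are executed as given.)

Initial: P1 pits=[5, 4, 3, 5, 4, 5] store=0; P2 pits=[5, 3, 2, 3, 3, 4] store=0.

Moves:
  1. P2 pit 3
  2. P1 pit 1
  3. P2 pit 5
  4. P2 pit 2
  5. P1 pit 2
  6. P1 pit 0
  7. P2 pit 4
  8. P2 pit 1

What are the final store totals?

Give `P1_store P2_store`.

Move 1: P2 pit3 -> P1=[5,4,3,5,4,5](0) P2=[5,3,2,0,4,5](1)
Move 2: P1 pit1 -> P1=[5,0,4,6,5,6](0) P2=[5,3,2,0,4,5](1)
Move 3: P2 pit5 -> P1=[6,1,5,7,5,6](0) P2=[5,3,2,0,4,0](2)
Move 4: P2 pit2 -> P1=[6,1,5,7,5,6](0) P2=[5,3,0,1,5,0](2)
Move 5: P1 pit2 -> P1=[6,1,0,8,6,7](1) P2=[6,3,0,1,5,0](2)
Move 6: P1 pit0 -> P1=[0,2,1,9,7,8](2) P2=[6,3,0,1,5,0](2)
Move 7: P2 pit4 -> P1=[1,3,2,9,7,8](2) P2=[6,3,0,1,0,1](3)
Move 8: P2 pit1 -> P1=[1,0,2,9,7,8](2) P2=[6,0,1,2,0,1](7)

Answer: 2 7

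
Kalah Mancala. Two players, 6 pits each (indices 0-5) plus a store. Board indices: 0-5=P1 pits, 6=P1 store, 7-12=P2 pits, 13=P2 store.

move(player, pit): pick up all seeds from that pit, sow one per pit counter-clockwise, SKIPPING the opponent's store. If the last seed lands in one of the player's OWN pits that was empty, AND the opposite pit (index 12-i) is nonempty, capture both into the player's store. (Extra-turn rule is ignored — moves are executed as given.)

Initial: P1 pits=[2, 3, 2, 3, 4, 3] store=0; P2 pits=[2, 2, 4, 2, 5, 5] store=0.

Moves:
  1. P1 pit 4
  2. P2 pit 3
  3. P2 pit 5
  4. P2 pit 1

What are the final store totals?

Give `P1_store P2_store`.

Answer: 1 1

Derivation:
Move 1: P1 pit4 -> P1=[2,3,2,3,0,4](1) P2=[3,3,4,2,5,5](0)
Move 2: P2 pit3 -> P1=[2,3,2,3,0,4](1) P2=[3,3,4,0,6,6](0)
Move 3: P2 pit5 -> P1=[3,4,3,4,1,4](1) P2=[3,3,4,0,6,0](1)
Move 4: P2 pit1 -> P1=[3,4,3,4,1,4](1) P2=[3,0,5,1,7,0](1)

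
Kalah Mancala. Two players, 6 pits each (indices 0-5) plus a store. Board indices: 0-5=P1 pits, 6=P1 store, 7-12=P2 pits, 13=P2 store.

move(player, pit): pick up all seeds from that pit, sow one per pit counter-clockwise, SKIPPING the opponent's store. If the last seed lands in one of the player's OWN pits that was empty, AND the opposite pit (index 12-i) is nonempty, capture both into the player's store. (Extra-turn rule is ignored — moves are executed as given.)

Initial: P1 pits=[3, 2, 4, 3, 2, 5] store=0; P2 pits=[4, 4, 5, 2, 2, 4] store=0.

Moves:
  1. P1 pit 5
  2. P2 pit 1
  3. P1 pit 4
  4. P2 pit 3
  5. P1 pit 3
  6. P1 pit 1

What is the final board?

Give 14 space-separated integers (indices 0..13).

Move 1: P1 pit5 -> P1=[3,2,4,3,2,0](1) P2=[5,5,6,3,2,4](0)
Move 2: P2 pit1 -> P1=[3,2,4,3,2,0](1) P2=[5,0,7,4,3,5](1)
Move 3: P1 pit4 -> P1=[3,2,4,3,0,1](2) P2=[5,0,7,4,3,5](1)
Move 4: P2 pit3 -> P1=[4,2,4,3,0,1](2) P2=[5,0,7,0,4,6](2)
Move 5: P1 pit3 -> P1=[4,2,4,0,1,2](3) P2=[5,0,7,0,4,6](2)
Move 6: P1 pit1 -> P1=[4,0,5,0,1,2](11) P2=[5,0,0,0,4,6](2)

Answer: 4 0 5 0 1 2 11 5 0 0 0 4 6 2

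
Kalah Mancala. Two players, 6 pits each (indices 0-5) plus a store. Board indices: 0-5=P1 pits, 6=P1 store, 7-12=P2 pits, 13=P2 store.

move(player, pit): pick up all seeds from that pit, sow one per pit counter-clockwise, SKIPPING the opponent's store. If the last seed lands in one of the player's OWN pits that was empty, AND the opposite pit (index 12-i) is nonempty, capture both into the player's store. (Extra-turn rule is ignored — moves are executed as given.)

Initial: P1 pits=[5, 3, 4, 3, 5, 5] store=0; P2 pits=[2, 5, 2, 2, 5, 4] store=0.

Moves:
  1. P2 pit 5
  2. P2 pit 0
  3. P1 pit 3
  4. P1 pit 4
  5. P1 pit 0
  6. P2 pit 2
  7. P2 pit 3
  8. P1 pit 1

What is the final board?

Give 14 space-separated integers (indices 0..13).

Answer: 1 0 7 2 2 9 4 1 7 0 0 7 2 3

Derivation:
Move 1: P2 pit5 -> P1=[6,4,5,3,5,5](0) P2=[2,5,2,2,5,0](1)
Move 2: P2 pit0 -> P1=[6,4,5,3,5,5](0) P2=[0,6,3,2,5,0](1)
Move 3: P1 pit3 -> P1=[6,4,5,0,6,6](1) P2=[0,6,3,2,5,0](1)
Move 4: P1 pit4 -> P1=[6,4,5,0,0,7](2) P2=[1,7,4,3,5,0](1)
Move 5: P1 pit0 -> P1=[0,5,6,1,1,8](3) P2=[1,7,4,3,5,0](1)
Move 6: P2 pit2 -> P1=[0,5,6,1,1,8](3) P2=[1,7,0,4,6,1](2)
Move 7: P2 pit3 -> P1=[1,5,6,1,1,8](3) P2=[1,7,0,0,7,2](3)
Move 8: P1 pit1 -> P1=[1,0,7,2,2,9](4) P2=[1,7,0,0,7,2](3)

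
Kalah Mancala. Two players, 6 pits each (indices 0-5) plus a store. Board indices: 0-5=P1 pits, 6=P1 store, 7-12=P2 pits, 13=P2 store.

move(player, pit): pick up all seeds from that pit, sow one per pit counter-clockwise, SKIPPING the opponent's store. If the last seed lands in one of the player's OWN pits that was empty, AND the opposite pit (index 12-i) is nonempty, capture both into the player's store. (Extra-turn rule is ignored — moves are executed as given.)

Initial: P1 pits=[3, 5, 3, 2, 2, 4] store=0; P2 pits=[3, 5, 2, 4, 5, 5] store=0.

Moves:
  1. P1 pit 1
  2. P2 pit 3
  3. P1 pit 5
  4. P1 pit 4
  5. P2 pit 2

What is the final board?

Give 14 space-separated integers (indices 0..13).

Move 1: P1 pit1 -> P1=[3,0,4,3,3,5](1) P2=[3,5,2,4,5,5](0)
Move 2: P2 pit3 -> P1=[4,0,4,3,3,5](1) P2=[3,5,2,0,6,6](1)
Move 3: P1 pit5 -> P1=[4,0,4,3,3,0](2) P2=[4,6,3,1,6,6](1)
Move 4: P1 pit4 -> P1=[4,0,4,3,0,1](3) P2=[5,6,3,1,6,6](1)
Move 5: P2 pit2 -> P1=[4,0,4,3,0,1](3) P2=[5,6,0,2,7,7](1)

Answer: 4 0 4 3 0 1 3 5 6 0 2 7 7 1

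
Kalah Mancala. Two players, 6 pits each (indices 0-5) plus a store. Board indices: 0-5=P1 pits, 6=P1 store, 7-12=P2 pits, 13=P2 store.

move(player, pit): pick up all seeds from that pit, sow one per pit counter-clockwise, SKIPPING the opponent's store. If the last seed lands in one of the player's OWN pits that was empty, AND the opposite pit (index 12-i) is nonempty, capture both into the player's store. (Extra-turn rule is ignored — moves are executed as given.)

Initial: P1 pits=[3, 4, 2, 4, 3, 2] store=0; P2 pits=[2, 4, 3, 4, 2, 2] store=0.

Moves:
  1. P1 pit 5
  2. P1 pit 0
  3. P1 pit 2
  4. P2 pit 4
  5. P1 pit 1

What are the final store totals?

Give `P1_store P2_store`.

Answer: 6 1

Derivation:
Move 1: P1 pit5 -> P1=[3,4,2,4,3,0](1) P2=[3,4,3,4,2,2](0)
Move 2: P1 pit0 -> P1=[0,5,3,5,3,0](1) P2=[3,4,3,4,2,2](0)
Move 3: P1 pit2 -> P1=[0,5,0,6,4,0](5) P2=[0,4,3,4,2,2](0)
Move 4: P2 pit4 -> P1=[0,5,0,6,4,0](5) P2=[0,4,3,4,0,3](1)
Move 5: P1 pit1 -> P1=[0,0,1,7,5,1](6) P2=[0,4,3,4,0,3](1)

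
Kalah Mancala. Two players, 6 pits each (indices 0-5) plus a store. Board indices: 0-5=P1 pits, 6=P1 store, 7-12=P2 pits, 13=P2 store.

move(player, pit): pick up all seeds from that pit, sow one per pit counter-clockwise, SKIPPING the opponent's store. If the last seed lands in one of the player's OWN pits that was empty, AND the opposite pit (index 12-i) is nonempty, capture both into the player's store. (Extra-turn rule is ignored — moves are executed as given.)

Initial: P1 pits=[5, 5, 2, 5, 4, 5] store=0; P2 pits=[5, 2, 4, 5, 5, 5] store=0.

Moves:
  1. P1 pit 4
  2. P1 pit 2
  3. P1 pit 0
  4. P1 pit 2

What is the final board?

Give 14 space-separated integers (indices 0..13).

Answer: 0 6 0 8 1 7 5 6 0 4 5 5 5 0

Derivation:
Move 1: P1 pit4 -> P1=[5,5,2,5,0,6](1) P2=[6,3,4,5,5,5](0)
Move 2: P1 pit2 -> P1=[5,5,0,6,0,6](5) P2=[6,0,4,5,5,5](0)
Move 3: P1 pit0 -> P1=[0,6,1,7,1,7](5) P2=[6,0,4,5,5,5](0)
Move 4: P1 pit2 -> P1=[0,6,0,8,1,7](5) P2=[6,0,4,5,5,5](0)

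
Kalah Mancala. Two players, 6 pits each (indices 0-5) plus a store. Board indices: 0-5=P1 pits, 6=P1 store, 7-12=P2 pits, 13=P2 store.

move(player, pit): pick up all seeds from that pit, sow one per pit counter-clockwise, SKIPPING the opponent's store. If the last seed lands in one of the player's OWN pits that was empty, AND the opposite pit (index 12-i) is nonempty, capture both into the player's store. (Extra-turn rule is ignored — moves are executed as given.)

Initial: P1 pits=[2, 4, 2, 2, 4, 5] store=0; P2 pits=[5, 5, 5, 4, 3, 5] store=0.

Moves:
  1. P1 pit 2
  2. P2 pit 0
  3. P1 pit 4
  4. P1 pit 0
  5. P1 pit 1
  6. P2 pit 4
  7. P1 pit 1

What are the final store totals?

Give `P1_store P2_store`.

Move 1: P1 pit2 -> P1=[2,4,0,3,5,5](0) P2=[5,5,5,4,3,5](0)
Move 2: P2 pit0 -> P1=[2,4,0,3,5,5](0) P2=[0,6,6,5,4,6](0)
Move 3: P1 pit4 -> P1=[2,4,0,3,0,6](1) P2=[1,7,7,5,4,6](0)
Move 4: P1 pit0 -> P1=[0,5,0,3,0,6](7) P2=[1,7,7,0,4,6](0)
Move 5: P1 pit1 -> P1=[0,0,1,4,1,7](8) P2=[1,7,7,0,4,6](0)
Move 6: P2 pit4 -> P1=[1,1,1,4,1,7](8) P2=[1,7,7,0,0,7](1)
Move 7: P1 pit1 -> P1=[1,0,2,4,1,7](8) P2=[1,7,7,0,0,7](1)

Answer: 8 1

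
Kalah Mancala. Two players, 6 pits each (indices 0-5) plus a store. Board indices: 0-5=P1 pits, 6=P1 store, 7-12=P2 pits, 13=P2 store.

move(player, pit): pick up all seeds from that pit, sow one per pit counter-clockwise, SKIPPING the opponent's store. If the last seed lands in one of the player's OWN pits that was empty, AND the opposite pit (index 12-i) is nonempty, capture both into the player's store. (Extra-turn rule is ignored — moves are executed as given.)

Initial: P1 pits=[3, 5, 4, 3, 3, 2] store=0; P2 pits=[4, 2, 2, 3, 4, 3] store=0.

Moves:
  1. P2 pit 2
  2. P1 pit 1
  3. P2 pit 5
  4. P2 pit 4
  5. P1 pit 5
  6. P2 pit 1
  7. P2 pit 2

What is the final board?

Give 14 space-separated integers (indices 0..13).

Answer: 5 0 6 4 4 0 2 5 0 0 6 0 1 5

Derivation:
Move 1: P2 pit2 -> P1=[3,5,4,3,3,2](0) P2=[4,2,0,4,5,3](0)
Move 2: P1 pit1 -> P1=[3,0,5,4,4,3](1) P2=[4,2,0,4,5,3](0)
Move 3: P2 pit5 -> P1=[4,1,5,4,4,3](1) P2=[4,2,0,4,5,0](1)
Move 4: P2 pit4 -> P1=[5,2,6,4,4,3](1) P2=[4,2,0,4,0,1](2)
Move 5: P1 pit5 -> P1=[5,2,6,4,4,0](2) P2=[5,3,0,4,0,1](2)
Move 6: P2 pit1 -> P1=[5,0,6,4,4,0](2) P2=[5,0,1,5,0,1](5)
Move 7: P2 pit2 -> P1=[5,0,6,4,4,0](2) P2=[5,0,0,6,0,1](5)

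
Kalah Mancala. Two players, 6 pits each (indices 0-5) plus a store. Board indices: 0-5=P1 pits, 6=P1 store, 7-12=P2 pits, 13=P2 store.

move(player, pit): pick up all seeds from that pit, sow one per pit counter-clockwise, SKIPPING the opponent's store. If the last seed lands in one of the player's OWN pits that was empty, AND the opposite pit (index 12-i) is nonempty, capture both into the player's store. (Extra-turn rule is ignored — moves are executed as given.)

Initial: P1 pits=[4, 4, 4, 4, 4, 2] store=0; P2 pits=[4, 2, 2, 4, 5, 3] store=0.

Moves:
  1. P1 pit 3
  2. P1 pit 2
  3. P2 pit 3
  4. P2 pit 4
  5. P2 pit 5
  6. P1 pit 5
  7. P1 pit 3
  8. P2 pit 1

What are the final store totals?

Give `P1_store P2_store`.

Answer: 4 10

Derivation:
Move 1: P1 pit3 -> P1=[4,4,4,0,5,3](1) P2=[5,2,2,4,5,3](0)
Move 2: P1 pit2 -> P1=[4,4,0,1,6,4](2) P2=[5,2,2,4,5,3](0)
Move 3: P2 pit3 -> P1=[5,4,0,1,6,4](2) P2=[5,2,2,0,6,4](1)
Move 4: P2 pit4 -> P1=[6,5,1,2,6,4](2) P2=[5,2,2,0,0,5](2)
Move 5: P2 pit5 -> P1=[7,6,2,3,6,4](2) P2=[5,2,2,0,0,0](3)
Move 6: P1 pit5 -> P1=[7,6,2,3,6,0](3) P2=[6,3,3,0,0,0](3)
Move 7: P1 pit3 -> P1=[7,6,2,0,7,1](4) P2=[6,3,3,0,0,0](3)
Move 8: P2 pit1 -> P1=[7,0,2,0,7,1](4) P2=[6,0,4,1,0,0](10)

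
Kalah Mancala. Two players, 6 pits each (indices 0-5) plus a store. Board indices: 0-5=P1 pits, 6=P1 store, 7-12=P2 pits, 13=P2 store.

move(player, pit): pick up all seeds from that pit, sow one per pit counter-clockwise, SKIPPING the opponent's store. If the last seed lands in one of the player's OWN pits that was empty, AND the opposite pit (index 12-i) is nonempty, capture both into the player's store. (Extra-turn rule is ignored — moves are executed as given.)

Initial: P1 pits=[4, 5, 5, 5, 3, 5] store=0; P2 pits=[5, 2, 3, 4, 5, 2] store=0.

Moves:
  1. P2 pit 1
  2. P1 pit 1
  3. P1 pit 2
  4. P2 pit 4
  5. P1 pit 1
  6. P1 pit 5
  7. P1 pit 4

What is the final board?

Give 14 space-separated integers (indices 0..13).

Move 1: P2 pit1 -> P1=[4,5,5,5,3,5](0) P2=[5,0,4,5,5,2](0)
Move 2: P1 pit1 -> P1=[4,0,6,6,4,6](1) P2=[5,0,4,5,5,2](0)
Move 3: P1 pit2 -> P1=[4,0,0,7,5,7](2) P2=[6,1,4,5,5,2](0)
Move 4: P2 pit4 -> P1=[5,1,1,7,5,7](2) P2=[6,1,4,5,0,3](1)
Move 5: P1 pit1 -> P1=[5,0,2,7,5,7](2) P2=[6,1,4,5,0,3](1)
Move 6: P1 pit5 -> P1=[5,0,2,7,5,0](3) P2=[7,2,5,6,1,4](1)
Move 7: P1 pit4 -> P1=[5,0,2,7,0,1](4) P2=[8,3,6,6,1,4](1)

Answer: 5 0 2 7 0 1 4 8 3 6 6 1 4 1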